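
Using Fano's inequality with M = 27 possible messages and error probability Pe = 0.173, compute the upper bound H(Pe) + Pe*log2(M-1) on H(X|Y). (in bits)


H(Pe) = -Pe*log2(Pe) - (1-Pe)*log2(1-Pe) = -0.173*log2(0.173) - 0.827*log2(0.827) = 0.437890 + 0.226632 = 0.6645. Pe*log2(M-1) = 0.173*log2(26) = 0.813176. Bound = H(Pe) + Pe*log2(M-1) = 0.437890 + 0.226632 + 0.813176 = 1.4777

1.4777 bits


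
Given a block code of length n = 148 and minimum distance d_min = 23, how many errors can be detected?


Detection capability = d_min - 1 = 23 - 1 = 22

22 errors


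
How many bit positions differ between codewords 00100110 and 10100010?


Count differing positions: ^ . . . . ^ . . = 2 differences

2


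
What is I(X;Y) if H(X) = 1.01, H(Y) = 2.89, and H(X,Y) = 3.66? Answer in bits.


I(X;Y) = H(X) + H(Y) - H(X,Y) = 1.01 + 2.89 - 3.66 = 0.24

0.24 bits


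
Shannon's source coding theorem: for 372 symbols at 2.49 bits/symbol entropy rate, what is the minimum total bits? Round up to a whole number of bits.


Minimum bits >= n * H = 372 * 2.49 = 926.28, rounded up to a whole number of bits = 927

927 bits


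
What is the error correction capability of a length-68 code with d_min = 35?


Correction capability = floor((d-1)/2) = floor((35-1)/2) = 17

17 errors


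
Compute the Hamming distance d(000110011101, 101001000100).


Count differing positions: ^ . ^ ^ ^ ^ . ^ ^ . . ^ = 8 differences

8


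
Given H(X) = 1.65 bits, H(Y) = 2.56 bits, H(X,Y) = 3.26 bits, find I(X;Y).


I(X;Y) = H(X) + H(Y) - H(X,Y) = 1.65 + 2.56 - 3.26 = 0.95

0.95 bits


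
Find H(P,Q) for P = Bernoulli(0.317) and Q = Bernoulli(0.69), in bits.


H(P,Q) = -p*log2(q) - (1-p)*log2(1-q). -0.317*log2(0.69) = 0.169700; -0.683*log2(0.31) = 1.154038. H(P,Q) = 0.169700 + 1.154038 = 1.3237

1.3237 bits


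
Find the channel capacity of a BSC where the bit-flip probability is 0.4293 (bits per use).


H(p) = -p*log2(p) - (1-p)*log2(1-p) = -0.4293*log2(0.4293) - 0.5707*log2(0.5707) = 0.523721 + 0.461808 = 0.9855. C = 1 - H(p) = 1 - 0.9855 = 0.0145

0.0145 bits


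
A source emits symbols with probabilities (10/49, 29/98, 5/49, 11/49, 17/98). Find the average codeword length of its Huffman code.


Huffman construction (repeatedly merge the two least-probable nodes; each merge adds 1 bit to every symbol beneath it): 5/49 + 17/98 = 27/98; 10/49 + 11/49 = 3/7; 27/98 + 29/98 = 4/7; 3/7 + 4/7 = 1. Resulting codeword lengths (in the order the probabilities were given): (2, 2, 3, 2, 3). L_avg = sum(p_i * l_i) = 10/49*2 + 29/98*2 + 5/49*3 + 11/49*2 + 17/98*3 = 223/98 = 2.2755

2.2755 bits


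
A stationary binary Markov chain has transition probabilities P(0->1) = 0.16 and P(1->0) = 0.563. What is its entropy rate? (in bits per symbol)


Stationary distribution: pi_0 = p10/(p01+p10) = 0.7787, pi_1 = 0.2213. Entropy rate H' = pi_0*H(p01) + pi_1*H(p10) = 0.7787*0.6343 + 0.2213*0.9885 = 0.7127

0.7127 bits/symbol


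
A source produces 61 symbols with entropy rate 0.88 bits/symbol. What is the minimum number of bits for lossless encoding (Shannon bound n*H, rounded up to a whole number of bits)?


Minimum bits >= n * H = 61 * 0.88 = 53.68, rounded up to a whole number of bits = 54

54 bits


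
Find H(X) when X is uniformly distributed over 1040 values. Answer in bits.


H = log2(n) = log2(1040) = 10.0224

10.0224 bits


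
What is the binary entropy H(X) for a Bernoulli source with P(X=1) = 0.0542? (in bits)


H = -p*log2(p) - (1-p)*log2(1-p). -0.0542*log2(0.0542) = 0.227942; -0.9458*log2(0.9458) = 0.076036. H = 0.227942 + 0.076036 = 0.304

0.304 bits


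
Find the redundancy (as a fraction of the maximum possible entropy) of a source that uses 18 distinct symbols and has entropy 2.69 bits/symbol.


H_max = log2(K) = log2(18) = 4.1699 bits/symbol. Redundancy = 1 - H/H_max = 1 - 2.69/4.1699 = 1 - 0.6451 = 0.3549

0.3549


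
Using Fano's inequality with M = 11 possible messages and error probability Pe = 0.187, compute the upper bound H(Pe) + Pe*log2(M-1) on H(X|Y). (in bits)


H(Pe) = -Pe*log2(Pe) - (1-Pe)*log2(1-Pe) = -0.187*log2(0.187) - 0.813*log2(0.813) = 0.452332 + 0.242821 = 0.6952. Pe*log2(M-1) = 0.187*log2(10) = 0.621201. Bound = H(Pe) + Pe*log2(M-1) = 0.452332 + 0.242821 + 0.621201 = 1.3164

1.3164 bits


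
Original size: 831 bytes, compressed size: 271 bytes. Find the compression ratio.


Ratio = original / compressed = 831 / 271 = 3.0664

3.0664


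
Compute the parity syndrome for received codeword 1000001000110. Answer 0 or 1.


Syndrome = XOR of all bits = 1 XOR 0 XOR 0 XOR 0 XOR 0 XOR 0 XOR 1 XOR 0 XOR 0 XOR 0 XOR 1 XOR 1 XOR 0 = 0

0


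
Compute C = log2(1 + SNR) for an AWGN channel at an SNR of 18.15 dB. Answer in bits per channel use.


SNR_linear = 10^(18.15/10) = 65.3131; C = log2(1 + SNR_linear) = log2(1 + 65.3131) = 6.0512

6.0512 bits/channel use


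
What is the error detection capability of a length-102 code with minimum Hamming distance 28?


Detection capability = d_min - 1 = 28 - 1 = 27

27 errors


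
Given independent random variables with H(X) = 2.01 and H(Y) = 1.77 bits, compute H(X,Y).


For independent variables, H(X,Y) = H(X) + H(Y) = 2.01 + 1.77 = 3.78

3.78 bits


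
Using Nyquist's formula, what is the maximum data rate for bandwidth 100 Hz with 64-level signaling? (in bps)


Rate = 2 * B * log2(M) = 2 * 100 * 6.0 = 1200.0

1200.0 bps


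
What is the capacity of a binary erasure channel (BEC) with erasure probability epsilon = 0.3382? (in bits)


C = 1 - epsilon = 1 - 0.3382 = 0.6618

0.6618 bits


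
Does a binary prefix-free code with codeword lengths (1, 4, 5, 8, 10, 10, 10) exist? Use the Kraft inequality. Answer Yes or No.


Kraft sum = sum(2^(-l_i)) = 0.6006, need <= 1. Result: satisfied (a binary prefix-free code with these lengths exists)

Yes


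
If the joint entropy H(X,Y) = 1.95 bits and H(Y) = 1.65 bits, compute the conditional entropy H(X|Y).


H(X|Y) = H(X,Y) - H(Y) = 1.95 - 1.65 = 0.3

0.3 bits


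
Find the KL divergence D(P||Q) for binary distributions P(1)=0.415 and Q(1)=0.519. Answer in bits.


KL = p*log2(p/q) + (1-p)*log2((1-p)/(1-q)) = 0.415*log2(0.415/0.519) + 0.585*log2(0.585/0.481) = 0.0313

0.0313 bits


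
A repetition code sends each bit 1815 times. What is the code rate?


Rate = k/n = 1/1815

1/1815


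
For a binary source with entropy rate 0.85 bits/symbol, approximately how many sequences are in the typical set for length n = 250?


log2|A_typical| = nH = 250 * 0.85 = 212.5, so |A_typical| ~ 2^212.5 = 9.308e+63

9.308e+63


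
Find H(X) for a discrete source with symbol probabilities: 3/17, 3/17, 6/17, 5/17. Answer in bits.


H = -sum(p_i * log2(p_i)). Terms: -(3/17)*log2(3/17) = 0.441618; -(3/17)*log2(3/17) = 0.441618; -(6/17)*log2(6/17) = 0.530294; -(5/17)*log2(5/17) = 0.519275. H = 0.441618 + 0.441618 + 0.530294 + 0.519275 = 1.9328

1.9328 bits


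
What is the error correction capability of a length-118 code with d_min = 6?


Correction capability = floor((d-1)/2) = floor((6-1)/2) = 2

2 errors


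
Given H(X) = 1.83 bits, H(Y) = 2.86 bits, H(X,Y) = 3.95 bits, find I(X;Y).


I(X;Y) = H(X) + H(Y) - H(X,Y) = 1.83 + 2.86 - 3.95 = 0.74

0.74 bits


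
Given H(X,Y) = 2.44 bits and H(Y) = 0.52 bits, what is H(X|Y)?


H(X|Y) = H(X,Y) - H(Y) = 2.44 - 0.52 = 1.92

1.92 bits


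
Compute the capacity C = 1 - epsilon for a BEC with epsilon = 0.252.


C = 1 - epsilon = 1 - 0.252 = 0.748

0.748 bits


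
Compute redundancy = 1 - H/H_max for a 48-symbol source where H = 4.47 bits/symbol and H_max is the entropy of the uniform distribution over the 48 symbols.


H_max = log2(K) = log2(48) = 5.585 bits/symbol. Redundancy = 1 - H/H_max = 1 - 4.47/5.585 = 1 - 0.8004 = 0.1996

0.1996


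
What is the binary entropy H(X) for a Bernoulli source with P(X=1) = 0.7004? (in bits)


H = -p*log2(p) - (1-p)*log2(1-p). -0.7004*log2(0.7004) = 0.359830; -0.2996*log2(0.2996) = 0.520972. H = 0.359830 + 0.520972 = 0.8808

0.8808 bits


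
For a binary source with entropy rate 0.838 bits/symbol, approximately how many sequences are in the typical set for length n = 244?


log2|A_typical| = nH = 244 * 0.838 = 204.472, so |A_typical| ~ 2^204.472 = 3.566e+61

3.566e+61


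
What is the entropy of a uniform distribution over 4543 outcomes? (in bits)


H = log2(n) = log2(4543) = 12.1494

12.1494 bits


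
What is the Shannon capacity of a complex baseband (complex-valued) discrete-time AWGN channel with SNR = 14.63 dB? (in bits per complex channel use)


SNR_linear = 10^(14.63/10) = 29.0402; C = log2(1 + SNR_linear) = log2(1 + 29.0402) = 4.9088

4.9088 bits/channel use


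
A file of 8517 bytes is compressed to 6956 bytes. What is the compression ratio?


Ratio = original / compressed = 8517 / 6956 = 1.2244

1.2244


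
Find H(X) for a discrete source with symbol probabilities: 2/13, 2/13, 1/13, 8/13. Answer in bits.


H = -sum(p_i * log2(p_i)). Terms: -(2/13)*log2(2/13) = 0.415452; -(2/13)*log2(2/13) = 0.415452; -(1/13)*log2(1/13) = 0.284649; -(8/13)*log2(8/13) = 0.431040. H = 0.415452 + 0.415452 + 0.284649 + 0.431040 = 1.5466

1.5466 bits


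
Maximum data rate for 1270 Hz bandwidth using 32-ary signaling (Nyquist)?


Rate = 2 * B * log2(M) = 2 * 1270 * 5.0 = 12700.0

12700.0 bps


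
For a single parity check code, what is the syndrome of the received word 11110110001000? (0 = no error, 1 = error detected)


Syndrome = XOR of all bits = 1 XOR 1 XOR 1 XOR 1 XOR 0 XOR 1 XOR 1 XOR 0 XOR 0 XOR 0 XOR 1 XOR 0 XOR 0 XOR 0 = 1

1


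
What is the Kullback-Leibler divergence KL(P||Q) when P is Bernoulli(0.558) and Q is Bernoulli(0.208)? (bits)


KL = p*log2(p/q) + (1-p)*log2((1-p)/(1-q)) = 0.558*log2(0.558/0.208) + 0.442*log2(0.442/0.792) = 0.4225

0.4225 bits


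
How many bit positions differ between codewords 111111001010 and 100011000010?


Count differing positions: . ^ ^ ^ . . . . ^ . . . = 4 differences

4


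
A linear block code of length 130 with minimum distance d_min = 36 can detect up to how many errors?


Detection capability = d_min - 1 = 36 - 1 = 35

35 errors


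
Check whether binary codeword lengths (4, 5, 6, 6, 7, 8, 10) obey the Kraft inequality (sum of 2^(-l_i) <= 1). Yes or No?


Kraft sum = sum(2^(-l_i)) = 0.1377, need <= 1. Result: satisfied (a binary prefix-free code with these lengths exists)

Yes


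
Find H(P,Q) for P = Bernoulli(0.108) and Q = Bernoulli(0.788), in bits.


H(P,Q) = -p*log2(q) - (1-p)*log2(1-q). -0.108*log2(0.788) = 0.037123; -0.892*log2(0.212) = 1.996175. H(P,Q) = 0.037123 + 1.996175 = 2.0333

2.0333 bits


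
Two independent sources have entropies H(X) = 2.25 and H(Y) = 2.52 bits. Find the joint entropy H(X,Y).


For independent variables, H(X,Y) = H(X) + H(Y) = 2.25 + 2.52 = 4.77

4.77 bits


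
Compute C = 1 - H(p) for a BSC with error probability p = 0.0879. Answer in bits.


H(p) = -p*log2(p) - (1-p)*log2(1-p) = -0.0879*log2(0.0879) - 0.9121*log2(0.9121) = 0.308353 + 0.121069 = 0.4294. C = 1 - H(p) = 1 - 0.4294 = 0.5706

0.5706 bits


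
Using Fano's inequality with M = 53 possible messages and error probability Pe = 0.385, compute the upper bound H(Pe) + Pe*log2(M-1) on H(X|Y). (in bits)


H(Pe) = -Pe*log2(Pe) - (1-Pe)*log2(1-Pe) = -0.385*log2(0.385) - 0.615*log2(0.615) = 0.530172 + 0.431325 = 0.9615. Pe*log2(M-1) = 0.385*log2(52) = 2.194669. Bound = H(Pe) + Pe*log2(M-1) = 0.530172 + 0.431325 + 2.194669 = 3.1562

3.1562 bits


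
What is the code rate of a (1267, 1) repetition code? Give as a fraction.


Rate = k/n = 1/1267

1/1267


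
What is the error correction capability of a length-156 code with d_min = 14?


Correction capability = floor((d-1)/2) = floor((14-1)/2) = 6

6 errors


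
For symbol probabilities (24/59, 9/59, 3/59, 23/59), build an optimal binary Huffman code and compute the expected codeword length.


Huffman construction (repeatedly merge the two least-probable nodes; each merge adds 1 bit to every symbol beneath it): 3/59 + 9/59 = 12/59; 12/59 + 23/59 = 35/59; 24/59 + 35/59 = 1. Resulting codeword lengths (in the order the probabilities were given): (1, 3, 3, 2). L_avg = sum(p_i * l_i) = 24/59*1 + 9/59*3 + 3/59*3 + 23/59*2 = 106/59 = 1.7966

1.7966 bits


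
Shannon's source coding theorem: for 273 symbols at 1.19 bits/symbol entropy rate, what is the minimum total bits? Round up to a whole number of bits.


Minimum bits >= n * H = 273 * 1.19 = 324.87, rounded up to a whole number of bits = 325

325 bits


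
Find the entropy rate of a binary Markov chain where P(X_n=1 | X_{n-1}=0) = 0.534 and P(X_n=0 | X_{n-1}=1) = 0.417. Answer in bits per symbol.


Stationary distribution: pi_0 = p10/(p01+p10) = 0.4385, pi_1 = 0.5615. Entropy rate H' = pi_0*H(p01) + pi_1*H(p10) = 0.4385*0.9967 + 0.5615*0.98 = 0.9873

0.9873 bits/symbol


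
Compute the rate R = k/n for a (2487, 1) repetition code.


Rate = k/n = 1/2487

1/2487


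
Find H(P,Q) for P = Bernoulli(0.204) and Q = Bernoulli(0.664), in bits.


H(P,Q) = -p*log2(q) - (1-p)*log2(1-q). -0.204*log2(0.664) = 0.120512; -0.796*log2(0.336) = 1.252480. H(P,Q) = 0.120512 + 1.252480 = 1.373

1.373 bits


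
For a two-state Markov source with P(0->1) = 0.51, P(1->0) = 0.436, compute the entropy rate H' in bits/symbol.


Stationary distribution: pi_0 = p10/(p01+p10) = 0.4609, pi_1 = 0.5391. Entropy rate H' = pi_0*H(p01) + pi_1*H(p10) = 0.4609*0.9997 + 0.5391*0.9881 = 0.9935

0.9935 bits/symbol


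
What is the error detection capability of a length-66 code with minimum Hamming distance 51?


Detection capability = d_min - 1 = 51 - 1 = 50

50 errors


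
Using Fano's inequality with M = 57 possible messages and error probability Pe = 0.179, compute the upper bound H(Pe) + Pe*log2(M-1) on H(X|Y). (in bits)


H(Pe) = -Pe*log2(Pe) - (1-Pe)*log2(1-Pe) = -0.179*log2(0.179) - 0.821*log2(0.821) = 0.444272 + 0.233612 = 0.6779. Pe*log2(M-1) = 0.179*log2(56) = 1.039517. Bound = H(Pe) + Pe*log2(M-1) = 0.444272 + 0.233612 + 1.039517 = 1.7174

1.7174 bits


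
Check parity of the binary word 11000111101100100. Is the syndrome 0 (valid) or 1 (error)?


Syndrome = XOR of all bits = 1 XOR 1 XOR 0 XOR 0 XOR 0 XOR 1 XOR 1 XOR 1 XOR 1 XOR 0 XOR 1 XOR 1 XOR 0 XOR 0 XOR 1 XOR 0 XOR 0 = 1

1


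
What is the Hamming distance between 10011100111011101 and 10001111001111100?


Count differing positions: . . . ^ . . ^ ^ ^ ^ . ^ . . . . ^ = 7 differences

7


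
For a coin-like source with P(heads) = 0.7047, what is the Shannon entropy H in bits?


H = -p*log2(p) - (1-p)*log2(1-p). -0.7047*log2(0.7047) = 0.355816; -0.2953*log2(0.2953) = 0.519653. H = 0.355816 + 0.519653 = 0.8755

0.8755 bits


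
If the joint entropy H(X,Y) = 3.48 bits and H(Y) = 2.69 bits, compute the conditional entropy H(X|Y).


H(X|Y) = H(X,Y) - H(Y) = 3.48 - 2.69 = 0.79

0.79 bits


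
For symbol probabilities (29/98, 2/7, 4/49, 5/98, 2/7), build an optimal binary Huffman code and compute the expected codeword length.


Huffman construction (repeatedly merge the two least-probable nodes; each merge adds 1 bit to every symbol beneath it): 5/98 + 4/49 = 13/98; 13/98 + 2/7 = 41/98; 2/7 + 29/98 = 57/98; 41/98 + 57/98 = 1. Resulting codeword lengths (in the order the probabilities were given): (2, 2, 3, 3, 2). L_avg = sum(p_i * l_i) = 29/98*2 + 2/7*2 + 4/49*3 + 5/98*3 + 2/7*2 = 209/98 = 2.1327

2.1327 bits


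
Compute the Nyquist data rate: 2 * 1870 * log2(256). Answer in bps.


Rate = 2 * B * log2(M) = 2 * 1870 * 8.0 = 29920.0

29920.0 bps


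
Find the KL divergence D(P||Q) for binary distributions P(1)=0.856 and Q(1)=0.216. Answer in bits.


KL = p*log2(p/q) + (1-p)*log2((1-p)/(1-q)) = 0.856*log2(0.856/0.216) + 0.144*log2(0.144/0.784) = 1.3485

1.3485 bits


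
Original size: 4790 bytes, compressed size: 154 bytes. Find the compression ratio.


Ratio = original / compressed = 4790 / 154 = 31.1039

31.1039


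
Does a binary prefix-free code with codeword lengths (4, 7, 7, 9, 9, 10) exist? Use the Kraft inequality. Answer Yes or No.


Kraft sum = sum(2^(-l_i)) = 0.083, need <= 1. Result: satisfied (a binary prefix-free code with these lengths exists)

Yes


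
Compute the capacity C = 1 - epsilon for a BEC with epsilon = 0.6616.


C = 1 - epsilon = 1 - 0.6616 = 0.3384

0.3384 bits


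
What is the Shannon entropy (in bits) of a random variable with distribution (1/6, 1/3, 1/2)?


H = -sum(p_i * log2(p_i)). Terms: -(1/6)*log2(1/6) = 0.430827; -(1/3)*log2(1/3) = 0.528321; -(1/2)*log2(1/2) = 0.500000. H = 0.430827 + 0.528321 + 0.500000 = 1.4591

1.4591 bits


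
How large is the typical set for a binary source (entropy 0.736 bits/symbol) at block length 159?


log2|A_typical| = nH = 159 * 0.736 = 117.024, so |A_typical| ~ 2^117.024 = 1.689e+35

1.689e+35


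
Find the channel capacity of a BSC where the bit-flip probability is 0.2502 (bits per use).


H(p) = -p*log2(p) - (1-p)*log2(1-p) = -0.2502*log2(0.2502) - 0.7498*log2(0.7498) = 0.500111 + 0.311484 = 0.8116. C = 1 - H(p) = 1 - 0.8116 = 0.1884

0.1884 bits


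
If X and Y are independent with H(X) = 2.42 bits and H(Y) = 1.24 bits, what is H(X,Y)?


For independent variables, H(X,Y) = H(X) + H(Y) = 2.42 + 1.24 = 3.66

3.66 bits


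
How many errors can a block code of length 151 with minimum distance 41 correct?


Correction capability = floor((d-1)/2) = floor((41-1)/2) = 20

20 errors


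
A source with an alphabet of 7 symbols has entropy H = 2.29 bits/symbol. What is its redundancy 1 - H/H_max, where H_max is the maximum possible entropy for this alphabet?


H_max = log2(K) = log2(7) = 2.8074 bits/symbol. Redundancy = 1 - H/H_max = 1 - 2.29/2.8074 = 1 - 0.8157 = 0.1843

0.1843


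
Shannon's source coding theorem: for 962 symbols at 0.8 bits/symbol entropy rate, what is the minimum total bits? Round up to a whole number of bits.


Minimum bits >= n * H = 962 * 0.8 = 769.6, rounded up to a whole number of bits = 770

770 bits


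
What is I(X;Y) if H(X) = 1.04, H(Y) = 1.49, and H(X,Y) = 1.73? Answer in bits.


I(X;Y) = H(X) + H(Y) - H(X,Y) = 1.04 + 1.49 - 1.73 = 0.8

0.8 bits


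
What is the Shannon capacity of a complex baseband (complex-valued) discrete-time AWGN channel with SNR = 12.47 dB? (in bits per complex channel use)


SNR_linear = 10^(12.47/10) = 17.6604; C = log2(1 + SNR_linear) = log2(1 + 17.6604) = 4.2219

4.2219 bits/channel use


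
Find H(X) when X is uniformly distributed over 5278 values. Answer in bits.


H = log2(n) = log2(5278) = 12.3658

12.3658 bits


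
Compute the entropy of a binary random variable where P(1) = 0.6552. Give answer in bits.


H = -p*log2(p) - (1-p)*log2(1-p). -0.6552*log2(0.6552) = 0.399667; -0.3448*log2(0.3448) = 0.529671. H = 0.399667 + 0.529671 = 0.9293

0.9293 bits


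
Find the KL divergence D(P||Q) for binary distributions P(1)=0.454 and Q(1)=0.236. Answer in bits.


KL = p*log2(p/q) + (1-p)*log2((1-p)/(1-q)) = 0.454*log2(0.454/0.236) + 0.546*log2(0.546/0.764) = 0.1639

0.1639 bits


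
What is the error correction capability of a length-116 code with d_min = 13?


Correction capability = floor((d-1)/2) = floor((13-1)/2) = 6

6 errors


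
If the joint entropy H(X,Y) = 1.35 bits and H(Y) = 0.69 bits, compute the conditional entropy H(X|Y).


H(X|Y) = H(X,Y) - H(Y) = 1.35 - 0.69 = 0.66

0.66 bits


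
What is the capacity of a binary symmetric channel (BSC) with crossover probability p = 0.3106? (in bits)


H(p) = -p*log2(p) - (1-p)*log2(1-p) = -0.3106*log2(0.3106) - 0.6894*log2(0.6894) = 0.523942 + 0.369923 = 0.8939. C = 1 - H(p) = 1 - 0.8939 = 0.1061

0.1061 bits


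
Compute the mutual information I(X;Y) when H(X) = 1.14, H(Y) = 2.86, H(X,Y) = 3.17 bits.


I(X;Y) = H(X) + H(Y) - H(X,Y) = 1.14 + 2.86 - 3.17 = 0.83

0.83 bits


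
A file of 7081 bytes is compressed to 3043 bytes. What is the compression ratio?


Ratio = original / compressed = 7081 / 3043 = 2.327

2.327


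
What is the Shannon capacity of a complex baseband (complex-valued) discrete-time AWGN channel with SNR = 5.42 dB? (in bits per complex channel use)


SNR_linear = 10^(5.42/10) = 3.4834; C = log2(1 + SNR_linear) = log2(1 + 3.4834) = 2.1646

2.1646 bits/channel use


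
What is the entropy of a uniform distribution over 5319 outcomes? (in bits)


H = log2(n) = log2(5319) = 12.3769

12.3769 bits


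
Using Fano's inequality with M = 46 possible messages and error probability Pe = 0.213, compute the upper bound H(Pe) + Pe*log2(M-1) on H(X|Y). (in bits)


H(Pe) = -Pe*log2(Pe) - (1-Pe)*log2(1-Pe) = -0.213*log2(0.213) - 0.787*log2(0.787) = 0.475219 + 0.271959 = 0.7472. Pe*log2(M-1) = 0.213*log2(45) = 1.169765. Bound = H(Pe) + Pe*log2(M-1) = 0.475219 + 0.271959 + 1.169765 = 1.9169

1.9169 bits


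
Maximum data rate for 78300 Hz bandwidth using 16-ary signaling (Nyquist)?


Rate = 2 * B * log2(M) = 2 * 78300 * 4.0 = 626400.0

626400.0 bps


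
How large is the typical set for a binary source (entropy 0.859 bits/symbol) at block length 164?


log2|A_typical| = nH = 164 * 0.859 = 140.876, so |A_typical| ~ 2^140.876 = 2.558e+42

2.558e+42


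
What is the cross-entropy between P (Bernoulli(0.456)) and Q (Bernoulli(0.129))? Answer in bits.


H(P,Q) = -p*log2(q) - (1-p)*log2(1-q). -0.456*log2(0.129) = 1.347278; -0.544*log2(0.871) = 0.108395. H(P,Q) = 1.347278 + 0.108395 = 1.4557

1.4557 bits


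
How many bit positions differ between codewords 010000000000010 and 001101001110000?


Count differing positions: . ^ ^ ^ . ^ . . ^ ^ ^ . . ^ . = 8 differences

8


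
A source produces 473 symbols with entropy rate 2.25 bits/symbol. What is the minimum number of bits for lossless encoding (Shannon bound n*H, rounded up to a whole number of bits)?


Minimum bits >= n * H = 473 * 2.25 = 1064.25, rounded up to a whole number of bits = 1065

1065 bits


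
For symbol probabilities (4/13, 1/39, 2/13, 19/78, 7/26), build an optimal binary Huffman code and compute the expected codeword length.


Huffman construction (repeatedly merge the two least-probable nodes; each merge adds 1 bit to every symbol beneath it): 1/39 + 2/13 = 7/39; 7/39 + 19/78 = 11/26; 7/26 + 4/13 = 15/26; 11/26 + 15/26 = 1. Resulting codeword lengths (in the order the probabilities were given): (2, 3, 3, 2, 2). L_avg = sum(p_i * l_i) = 4/13*2 + 1/39*3 + 2/13*3 + 19/78*2 + 7/26*2 = 85/39 = 2.1795

2.1795 bits


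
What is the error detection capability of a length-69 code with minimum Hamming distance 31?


Detection capability = d_min - 1 = 31 - 1 = 30

30 errors


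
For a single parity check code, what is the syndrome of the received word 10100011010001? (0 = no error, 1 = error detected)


Syndrome = XOR of all bits = 1 XOR 0 XOR 1 XOR 0 XOR 0 XOR 0 XOR 1 XOR 1 XOR 0 XOR 1 XOR 0 XOR 0 XOR 0 XOR 1 = 0

0


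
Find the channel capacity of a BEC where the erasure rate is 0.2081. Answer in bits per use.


C = 1 - epsilon = 1 - 0.2081 = 0.7919

0.7919 bits


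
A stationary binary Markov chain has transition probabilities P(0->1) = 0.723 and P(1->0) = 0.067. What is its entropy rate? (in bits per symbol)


Stationary distribution: pi_0 = p10/(p01+p10) = 0.0848, pi_1 = 0.9152. Entropy rate H' = pi_0*H(p01) + pi_1*H(p10) = 0.0848*0.8513 + 0.9152*0.3546 = 0.3968

0.3968 bits/symbol


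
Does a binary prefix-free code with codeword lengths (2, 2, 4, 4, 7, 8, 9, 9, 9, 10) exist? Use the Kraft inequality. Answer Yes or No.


Kraft sum = sum(2^(-l_i)) = 0.6436, need <= 1. Result: satisfied (a binary prefix-free code with these lengths exists)

Yes


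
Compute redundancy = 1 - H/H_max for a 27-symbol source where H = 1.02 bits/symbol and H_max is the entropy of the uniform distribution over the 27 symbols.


H_max = log2(K) = log2(27) = 4.7549 bits/symbol. Redundancy = 1 - H/H_max = 1 - 1.02/4.7549 = 1 - 0.2145 = 0.7855

0.7855


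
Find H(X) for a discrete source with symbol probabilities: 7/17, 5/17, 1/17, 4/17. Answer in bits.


H = -sum(p_i * log2(p_i)). Terms: -(7/17)*log2(7/17) = 0.527103; -(5/17)*log2(5/17) = 0.519275; -(1/17)*log2(1/17) = 0.240439; -(4/17)*log2(4/17) = 0.491168. H = 0.527103 + 0.519275 + 0.240439 + 0.491168 = 1.778

1.778 bits


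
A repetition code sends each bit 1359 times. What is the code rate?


Rate = k/n = 1/1359

1/1359


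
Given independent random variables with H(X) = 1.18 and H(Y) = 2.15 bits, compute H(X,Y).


For independent variables, H(X,Y) = H(X) + H(Y) = 1.18 + 2.15 = 3.33

3.33 bits


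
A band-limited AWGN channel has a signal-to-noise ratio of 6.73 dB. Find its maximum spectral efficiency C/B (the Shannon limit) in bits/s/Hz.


SNR_linear = 10^(6.73/10) = 4.7098; C/B = log2(1 + SNR_linear) = log2(1 + 4.7098) = 2.5134

2.5134 bits/s/Hz


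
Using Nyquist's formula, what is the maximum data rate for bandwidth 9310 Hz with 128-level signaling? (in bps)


Rate = 2 * B * log2(M) = 2 * 9310 * 7.0 = 130340.0

130340.0 bps


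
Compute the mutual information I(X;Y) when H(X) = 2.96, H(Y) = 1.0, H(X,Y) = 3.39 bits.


I(X;Y) = H(X) + H(Y) - H(X,Y) = 2.96 + 1.0 - 3.39 = 0.57

0.57 bits


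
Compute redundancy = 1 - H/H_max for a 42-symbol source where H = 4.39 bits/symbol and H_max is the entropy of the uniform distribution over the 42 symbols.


H_max = log2(K) = log2(42) = 5.3923 bits/symbol. Redundancy = 1 - H/H_max = 1 - 4.39/5.3923 = 1 - 0.8141 = 0.1859

0.1859


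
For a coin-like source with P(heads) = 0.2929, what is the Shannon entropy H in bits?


H = -p*log2(p) - (1-p)*log2(1-p). -0.2929*log2(0.2929) = 0.518878; -0.7071*log2(0.7071) = 0.353560. H = 0.518878 + 0.353560 = 0.8724

0.8724 bits


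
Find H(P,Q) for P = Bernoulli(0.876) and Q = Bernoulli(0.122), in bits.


H(P,Q) = -p*log2(q) - (1-p)*log2(1-q). -0.876*log2(0.122) = 2.658701; -0.124*log2(0.878) = 0.023276. H(P,Q) = 2.658701 + 0.023276 = 2.682

2.682 bits


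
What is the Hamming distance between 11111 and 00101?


Count differing positions: ^ ^ . ^ . = 3 differences

3


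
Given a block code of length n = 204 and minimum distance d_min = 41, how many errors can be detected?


Detection capability = d_min - 1 = 41 - 1 = 40

40 errors


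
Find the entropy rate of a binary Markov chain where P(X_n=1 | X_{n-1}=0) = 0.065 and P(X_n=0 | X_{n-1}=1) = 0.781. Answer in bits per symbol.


Stationary distribution: pi_0 = p10/(p01+p10) = 0.9232, pi_1 = 0.0768. Entropy rate H' = pi_0*H(p01) + pi_1*H(p10) = 0.9232*0.347 + 0.0768*0.7583 = 0.3786

0.3786 bits/symbol


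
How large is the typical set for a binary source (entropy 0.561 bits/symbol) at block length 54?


log2|A_typical| = nH = 54 * 0.561 = 30.294, so |A_typical| ~ 2^30.294 = 1.316e+09

1.316e+09


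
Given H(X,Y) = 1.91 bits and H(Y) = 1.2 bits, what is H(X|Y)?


H(X|Y) = H(X,Y) - H(Y) = 1.91 - 1.2 = 0.71

0.71 bits


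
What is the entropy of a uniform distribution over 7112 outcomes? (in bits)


H = log2(n) = log2(7112) = 12.796

12.796 bits


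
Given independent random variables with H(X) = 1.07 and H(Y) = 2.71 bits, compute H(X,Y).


For independent variables, H(X,Y) = H(X) + H(Y) = 1.07 + 2.71 = 3.78

3.78 bits


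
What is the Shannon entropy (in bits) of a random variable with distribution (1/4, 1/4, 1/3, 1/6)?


H = -sum(p_i * log2(p_i)). Terms: -(1/4)*log2(1/4) = 0.500000; -(1/4)*log2(1/4) = 0.500000; -(1/3)*log2(1/3) = 0.528321; -(1/6)*log2(1/6) = 0.430827. H = 0.500000 + 0.500000 + 0.528321 + 0.430827 = 1.9591

1.9591 bits


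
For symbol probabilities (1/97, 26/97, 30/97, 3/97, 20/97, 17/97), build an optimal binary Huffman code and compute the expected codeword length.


Huffman construction (repeatedly merge the two least-probable nodes; each merge adds 1 bit to every symbol beneath it): 1/97 + 3/97 = 4/97; 4/97 + 17/97 = 21/97; 20/97 + 21/97 = 41/97; 26/97 + 30/97 = 56/97; 41/97 + 56/97 = 1. Resulting codeword lengths (in the order the probabilities were given): (4, 2, 2, 4, 2, 3). L_avg = sum(p_i * l_i) = 1/97*4 + 26/97*2 + 30/97*2 + 3/97*4 + 20/97*2 + 17/97*3 = 219/97 = 2.2577

2.2577 bits


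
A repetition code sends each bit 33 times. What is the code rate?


Rate = k/n = 1/33

1/33


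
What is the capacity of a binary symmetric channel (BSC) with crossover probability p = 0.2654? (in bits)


H(p) = -p*log2(p) - (1-p)*log2(1-p) = -0.2654*log2(0.2654) - 0.7346*log2(0.7346) = 0.507912 + 0.326874 = 0.8348. C = 1 - H(p) = 1 - 0.8348 = 0.1652

0.1652 bits


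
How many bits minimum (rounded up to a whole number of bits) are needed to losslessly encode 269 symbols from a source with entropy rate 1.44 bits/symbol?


Minimum bits >= n * H = 269 * 1.44 = 387.36, rounded up to a whole number of bits = 388

388 bits


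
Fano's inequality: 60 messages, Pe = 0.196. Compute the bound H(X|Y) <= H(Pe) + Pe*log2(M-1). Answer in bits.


H(Pe) = -Pe*log2(Pe) - (1-Pe)*log2(1-Pe) = -0.196*log2(0.196) - 0.804*log2(0.804) = 0.460811 + 0.253045 = 0.7139. Pe*log2(M-1) = 0.196*log2(59) = 1.152998. Bound = H(Pe) + Pe*log2(M-1) = 0.460811 + 0.253045 + 1.152998 = 1.8669

1.8669 bits


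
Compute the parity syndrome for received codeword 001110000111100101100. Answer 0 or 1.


Syndrome = XOR of all bits = 0 XOR 0 XOR 1 XOR 1 XOR 1 XOR 0 XOR 0 XOR 0 XOR 0 XOR 1 XOR 1 XOR 1 XOR 1 XOR 0 XOR 0 XOR 1 XOR 0 XOR 1 XOR 1 XOR 0 XOR 0 = 0

0


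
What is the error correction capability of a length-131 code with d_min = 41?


Correction capability = floor((d-1)/2) = floor((41-1)/2) = 20

20 errors


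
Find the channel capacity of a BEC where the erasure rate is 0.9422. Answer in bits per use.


C = 1 - epsilon = 1 - 0.9422 = 0.0578

0.0578 bits


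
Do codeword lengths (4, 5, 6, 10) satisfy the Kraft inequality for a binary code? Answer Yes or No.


Kraft sum = sum(2^(-l_i)) = 0.1104, need <= 1. Result: satisfied (a binary prefix-free code with these lengths exists)

Yes


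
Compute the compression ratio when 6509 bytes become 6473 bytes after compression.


Ratio = original / compressed = 6509 / 6473 = 1.0056

1.0056


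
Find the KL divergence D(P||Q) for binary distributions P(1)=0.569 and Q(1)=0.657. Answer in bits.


KL = p*log2(p/q) + (1-p)*log2((1-p)/(1-q)) = 0.569*log2(0.569/0.657) + 0.431*log2(0.431/0.343) = 0.024

0.024 bits


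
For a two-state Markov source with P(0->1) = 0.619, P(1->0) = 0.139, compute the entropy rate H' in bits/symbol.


Stationary distribution: pi_0 = p10/(p01+p10) = 0.1834, pi_1 = 0.8166. Entropy rate H' = pi_0*H(p01) + pi_1*H(p10) = 0.1834*0.9587 + 0.8166*0.5816 = 0.6508

0.6508 bits/symbol


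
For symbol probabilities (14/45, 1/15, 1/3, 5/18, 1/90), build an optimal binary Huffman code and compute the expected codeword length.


Huffman construction (repeatedly merge the two least-probable nodes; each merge adds 1 bit to every symbol beneath it): 1/90 + 1/15 = 7/90; 7/90 + 5/18 = 16/45; 14/45 + 1/3 = 29/45; 16/45 + 29/45 = 1. Resulting codeword lengths (in the order the probabilities were given): (2, 3, 2, 2, 3). L_avg = sum(p_i * l_i) = 14/45*2 + 1/15*3 + 1/3*2 + 5/18*2 + 1/90*3 = 187/90 = 2.0778

2.0778 bits


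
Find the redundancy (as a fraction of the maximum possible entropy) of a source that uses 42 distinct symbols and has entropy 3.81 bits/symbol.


H_max = log2(K) = log2(42) = 5.3923 bits/symbol. Redundancy = 1 - H/H_max = 1 - 3.81/5.3923 = 1 - 0.7066 = 0.2934

0.2934


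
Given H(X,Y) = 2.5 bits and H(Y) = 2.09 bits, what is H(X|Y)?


H(X|Y) = H(X,Y) - H(Y) = 2.5 - 2.09 = 0.41

0.41 bits


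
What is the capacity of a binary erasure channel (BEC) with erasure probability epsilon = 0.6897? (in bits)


C = 1 - epsilon = 1 - 0.6897 = 0.3103

0.3103 bits


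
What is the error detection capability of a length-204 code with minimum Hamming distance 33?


Detection capability = d_min - 1 = 33 - 1 = 32

32 errors


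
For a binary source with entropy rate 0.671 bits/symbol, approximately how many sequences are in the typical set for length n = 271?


log2|A_typical| = nH = 271 * 0.671 = 181.841, so |A_typical| ~ 2^181.841 = 5.490e+54

5.490e+54


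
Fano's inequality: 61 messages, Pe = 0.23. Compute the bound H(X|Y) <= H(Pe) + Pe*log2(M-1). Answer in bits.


H(Pe) = -Pe*log2(Pe) - (1-Pe)*log2(1-Pe) = -0.23*log2(0.23) - 0.77*log2(0.77) = 0.487668 + 0.290344 = 0.778. Pe*log2(M-1) = 0.23*log2(60) = 1.358585. Bound = H(Pe) + Pe*log2(M-1) = 0.487668 + 0.290344 + 1.358585 = 2.1366

2.1366 bits


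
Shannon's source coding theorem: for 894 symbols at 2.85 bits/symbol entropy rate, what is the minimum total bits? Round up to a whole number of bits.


Minimum bits >= n * H = 894 * 2.85 = 2547.9, rounded up to a whole number of bits = 2548

2548 bits


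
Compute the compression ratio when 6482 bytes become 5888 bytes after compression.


Ratio = original / compressed = 6482 / 5888 = 1.1009

1.1009


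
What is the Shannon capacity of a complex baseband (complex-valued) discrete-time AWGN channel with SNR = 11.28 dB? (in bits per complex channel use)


SNR_linear = 10^(11.28/10) = 13.4276; C = log2(1 + SNR_linear) = log2(1 + 13.4276) = 3.8508

3.8508 bits/channel use


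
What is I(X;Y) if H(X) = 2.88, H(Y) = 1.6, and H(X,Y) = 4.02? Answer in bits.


I(X;Y) = H(X) + H(Y) - H(X,Y) = 2.88 + 1.6 - 4.02 = 0.46

0.46 bits


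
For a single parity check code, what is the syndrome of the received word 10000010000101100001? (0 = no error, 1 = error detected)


Syndrome = XOR of all bits = 1 XOR 0 XOR 0 XOR 0 XOR 0 XOR 0 XOR 1 XOR 0 XOR 0 XOR 0 XOR 0 XOR 1 XOR 0 XOR 1 XOR 1 XOR 0 XOR 0 XOR 0 XOR 0 XOR 1 = 0

0


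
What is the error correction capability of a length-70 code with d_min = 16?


Correction capability = floor((d-1)/2) = floor((16-1)/2) = 7

7 errors


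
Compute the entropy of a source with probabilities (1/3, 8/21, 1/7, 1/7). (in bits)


H = -sum(p_i * log2(p_i)). Terms: -(1/3)*log2(1/3) = 0.528321; -(8/21)*log2(8/21) = 0.530407; -(1/7)*log2(1/7) = 0.401051; -(1/7)*log2(1/7) = 0.401051. H = 0.528321 + 0.530407 + 0.401051 + 0.401051 = 1.8608

1.8608 bits


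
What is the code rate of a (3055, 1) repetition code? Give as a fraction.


Rate = k/n = 1/3055

1/3055


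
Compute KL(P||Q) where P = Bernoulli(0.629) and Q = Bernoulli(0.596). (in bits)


KL = p*log2(p/q) + (1-p)*log2((1-p)/(1-q)) = 0.629*log2(0.629/0.596) + 0.371*log2(0.371/0.404) = 0.0033

0.0033 bits


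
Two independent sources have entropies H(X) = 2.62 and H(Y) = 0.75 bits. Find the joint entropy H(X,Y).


For independent variables, H(X,Y) = H(X) + H(Y) = 2.62 + 0.75 = 3.37

3.37 bits


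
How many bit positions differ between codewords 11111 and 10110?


Count differing positions: . ^ . . ^ = 2 differences

2


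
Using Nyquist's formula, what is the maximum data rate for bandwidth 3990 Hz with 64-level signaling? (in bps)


Rate = 2 * B * log2(M) = 2 * 3990 * 6.0 = 47880.0

47880.0 bps


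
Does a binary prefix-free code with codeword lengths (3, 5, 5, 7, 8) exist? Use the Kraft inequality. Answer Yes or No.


Kraft sum = sum(2^(-l_i)) = 0.1992, need <= 1. Result: satisfied (a binary prefix-free code with these lengths exists)

Yes


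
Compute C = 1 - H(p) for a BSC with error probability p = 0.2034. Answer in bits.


H(p) = -p*log2(p) - (1-p)*log2(1-p) = -0.2034*log2(0.2034) - 0.7966*log2(0.7966) = 0.467334 + 0.261343 = 0.7287. C = 1 - H(p) = 1 - 0.7287 = 0.2713

0.2713 bits


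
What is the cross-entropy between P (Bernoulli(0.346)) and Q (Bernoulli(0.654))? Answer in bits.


H(P,Q) = -p*log2(q) - (1-p)*log2(1-q). -0.346*log2(0.654) = 0.211973; -0.654*log2(0.346) = 1.001376. H(P,Q) = 0.211973 + 1.001376 = 1.2133

1.2133 bits


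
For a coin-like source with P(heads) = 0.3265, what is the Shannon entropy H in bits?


H = -p*log2(p) - (1-p)*log2(1-p). -0.3265*log2(0.3265) = 0.527247; -0.6735*log2(0.6735) = 0.384063. H = 0.527247 + 0.384063 = 0.9113

0.9113 bits


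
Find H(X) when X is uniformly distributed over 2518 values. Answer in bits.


H = log2(n) = log2(2518) = 11.2981

11.2981 bits


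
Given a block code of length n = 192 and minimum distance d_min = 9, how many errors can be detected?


Detection capability = d_min - 1 = 9 - 1 = 8

8 errors


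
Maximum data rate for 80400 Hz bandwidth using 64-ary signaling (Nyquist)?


Rate = 2 * B * log2(M) = 2 * 80400 * 6.0 = 964800.0

964800.0 bps


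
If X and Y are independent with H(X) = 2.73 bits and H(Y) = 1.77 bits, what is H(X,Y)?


For independent variables, H(X,Y) = H(X) + H(Y) = 2.73 + 1.77 = 4.5

4.5 bits


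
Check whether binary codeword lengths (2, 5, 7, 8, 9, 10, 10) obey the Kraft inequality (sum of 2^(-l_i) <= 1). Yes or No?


Kraft sum = sum(2^(-l_i)) = 0.2969, need <= 1. Result: satisfied (a binary prefix-free code with these lengths exists)

Yes


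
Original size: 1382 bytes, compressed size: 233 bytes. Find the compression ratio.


Ratio = original / compressed = 1382 / 233 = 5.9313

5.9313


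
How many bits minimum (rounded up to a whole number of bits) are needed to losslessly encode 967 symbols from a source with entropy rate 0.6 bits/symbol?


Minimum bits >= n * H = 967 * 0.6 = 580.2, rounded up to a whole number of bits = 581

581 bits


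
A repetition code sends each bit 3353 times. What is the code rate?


Rate = k/n = 1/3353

1/3353


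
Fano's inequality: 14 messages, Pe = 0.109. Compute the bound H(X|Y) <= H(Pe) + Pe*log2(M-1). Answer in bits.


H(Pe) = -Pe*log2(Pe) - (1-Pe)*log2(1-Pe) = -0.109*log2(0.109) - 0.891*log2(0.891) = 0.348538 + 0.148354 = 0.4969. Pe*log2(M-1) = 0.109*log2(13) = 0.403348. Bound = H(Pe) + Pe*log2(M-1) = 0.348538 + 0.148354 + 0.403348 = 0.9002

0.9002 bits


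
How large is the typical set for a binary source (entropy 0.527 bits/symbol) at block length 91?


log2|A_typical| = nH = 91 * 0.527 = 47.957, so |A_typical| ~ 2^47.957 = 2.732e+14

2.732e+14


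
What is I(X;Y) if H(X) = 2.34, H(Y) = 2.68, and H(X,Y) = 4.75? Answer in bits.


I(X;Y) = H(X) + H(Y) - H(X,Y) = 2.34 + 2.68 - 4.75 = 0.27

0.27 bits


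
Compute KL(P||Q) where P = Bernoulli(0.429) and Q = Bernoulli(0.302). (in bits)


KL = p*log2(p/q) + (1-p)*log2((1-p)/(1-q)) = 0.429*log2(0.429/0.302) + 0.571*log2(0.571/0.698) = 0.0518

0.0518 bits


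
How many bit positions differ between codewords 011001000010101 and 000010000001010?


Count differing positions: . ^ ^ . ^ ^ . . . . ^ ^ ^ ^ ^ = 9 differences

9


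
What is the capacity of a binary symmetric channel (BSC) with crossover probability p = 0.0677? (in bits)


H(p) = -p*log2(p) - (1-p)*log2(1-p) = -0.0677*log2(0.0677) - 0.9323*log2(0.9323) = 0.262994 + 0.094287 = 0.3573. C = 1 - H(p) = 1 - 0.3573 = 0.6427

0.6427 bits


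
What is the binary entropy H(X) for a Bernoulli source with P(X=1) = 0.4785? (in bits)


H = -p*log2(p) - (1-p)*log2(1-p). -0.4785*log2(0.4785) = 0.508841; -0.5215*log2(0.5215) = 0.489825. H = 0.508841 + 0.489825 = 0.9987

0.9987 bits


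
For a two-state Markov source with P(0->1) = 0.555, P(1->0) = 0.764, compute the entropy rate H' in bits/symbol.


Stationary distribution: pi_0 = p10/(p01+p10) = 0.5792, pi_1 = 0.4208. Entropy rate H' = pi_0*H(p01) + pi_1*H(p10) = 0.5792*0.9913 + 0.4208*0.7883 = 0.9059

0.9059 bits/symbol


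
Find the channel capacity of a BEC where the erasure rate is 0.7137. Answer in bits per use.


C = 1 - epsilon = 1 - 0.7137 = 0.2863

0.2863 bits


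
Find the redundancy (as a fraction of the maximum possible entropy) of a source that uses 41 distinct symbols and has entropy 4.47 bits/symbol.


H_max = log2(K) = log2(41) = 5.3576 bits/symbol. Redundancy = 1 - H/H_max = 1 - 4.47/5.3576 = 1 - 0.8343 = 0.1657

0.1657
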